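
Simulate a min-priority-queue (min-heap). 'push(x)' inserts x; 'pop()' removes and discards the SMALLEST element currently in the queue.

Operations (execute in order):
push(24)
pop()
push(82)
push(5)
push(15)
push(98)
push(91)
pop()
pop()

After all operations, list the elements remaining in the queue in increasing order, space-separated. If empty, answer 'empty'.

Answer: 82 91 98

Derivation:
push(24): heap contents = [24]
pop() → 24: heap contents = []
push(82): heap contents = [82]
push(5): heap contents = [5, 82]
push(15): heap contents = [5, 15, 82]
push(98): heap contents = [5, 15, 82, 98]
push(91): heap contents = [5, 15, 82, 91, 98]
pop() → 5: heap contents = [15, 82, 91, 98]
pop() → 15: heap contents = [82, 91, 98]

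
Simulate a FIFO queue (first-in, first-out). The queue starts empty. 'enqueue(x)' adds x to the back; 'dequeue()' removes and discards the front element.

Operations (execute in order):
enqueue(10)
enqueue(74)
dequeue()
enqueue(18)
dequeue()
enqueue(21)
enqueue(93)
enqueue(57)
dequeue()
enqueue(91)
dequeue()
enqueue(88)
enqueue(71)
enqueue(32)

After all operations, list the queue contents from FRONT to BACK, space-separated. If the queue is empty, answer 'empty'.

Answer: 93 57 91 88 71 32

Derivation:
enqueue(10): [10]
enqueue(74): [10, 74]
dequeue(): [74]
enqueue(18): [74, 18]
dequeue(): [18]
enqueue(21): [18, 21]
enqueue(93): [18, 21, 93]
enqueue(57): [18, 21, 93, 57]
dequeue(): [21, 93, 57]
enqueue(91): [21, 93, 57, 91]
dequeue(): [93, 57, 91]
enqueue(88): [93, 57, 91, 88]
enqueue(71): [93, 57, 91, 88, 71]
enqueue(32): [93, 57, 91, 88, 71, 32]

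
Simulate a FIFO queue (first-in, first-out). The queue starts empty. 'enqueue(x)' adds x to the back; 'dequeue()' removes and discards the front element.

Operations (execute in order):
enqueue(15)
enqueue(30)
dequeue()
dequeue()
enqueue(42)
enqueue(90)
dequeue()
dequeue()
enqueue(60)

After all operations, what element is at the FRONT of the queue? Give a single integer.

enqueue(15): queue = [15]
enqueue(30): queue = [15, 30]
dequeue(): queue = [30]
dequeue(): queue = []
enqueue(42): queue = [42]
enqueue(90): queue = [42, 90]
dequeue(): queue = [90]
dequeue(): queue = []
enqueue(60): queue = [60]

Answer: 60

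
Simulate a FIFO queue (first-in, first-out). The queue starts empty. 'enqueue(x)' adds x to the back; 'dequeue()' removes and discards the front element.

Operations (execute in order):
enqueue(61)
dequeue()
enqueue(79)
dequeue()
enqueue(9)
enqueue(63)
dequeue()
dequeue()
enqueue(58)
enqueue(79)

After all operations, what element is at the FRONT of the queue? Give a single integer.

enqueue(61): queue = [61]
dequeue(): queue = []
enqueue(79): queue = [79]
dequeue(): queue = []
enqueue(9): queue = [9]
enqueue(63): queue = [9, 63]
dequeue(): queue = [63]
dequeue(): queue = []
enqueue(58): queue = [58]
enqueue(79): queue = [58, 79]

Answer: 58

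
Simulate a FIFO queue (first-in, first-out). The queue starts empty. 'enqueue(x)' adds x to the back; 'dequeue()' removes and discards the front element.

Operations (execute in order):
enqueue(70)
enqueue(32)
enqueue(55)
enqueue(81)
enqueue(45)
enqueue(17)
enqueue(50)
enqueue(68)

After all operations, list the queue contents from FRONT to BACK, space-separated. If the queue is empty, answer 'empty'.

Answer: 70 32 55 81 45 17 50 68

Derivation:
enqueue(70): [70]
enqueue(32): [70, 32]
enqueue(55): [70, 32, 55]
enqueue(81): [70, 32, 55, 81]
enqueue(45): [70, 32, 55, 81, 45]
enqueue(17): [70, 32, 55, 81, 45, 17]
enqueue(50): [70, 32, 55, 81, 45, 17, 50]
enqueue(68): [70, 32, 55, 81, 45, 17, 50, 68]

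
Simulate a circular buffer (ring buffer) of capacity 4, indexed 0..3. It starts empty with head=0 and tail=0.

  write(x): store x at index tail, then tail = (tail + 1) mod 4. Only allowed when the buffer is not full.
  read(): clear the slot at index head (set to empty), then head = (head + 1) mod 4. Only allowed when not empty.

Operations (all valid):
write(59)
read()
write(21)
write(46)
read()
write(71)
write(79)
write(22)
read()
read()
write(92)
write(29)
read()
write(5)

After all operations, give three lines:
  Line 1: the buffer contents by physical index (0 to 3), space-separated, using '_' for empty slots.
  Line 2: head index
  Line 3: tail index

write(59): buf=[59 _ _ _], head=0, tail=1, size=1
read(): buf=[_ _ _ _], head=1, tail=1, size=0
write(21): buf=[_ 21 _ _], head=1, tail=2, size=1
write(46): buf=[_ 21 46 _], head=1, tail=3, size=2
read(): buf=[_ _ 46 _], head=2, tail=3, size=1
write(71): buf=[_ _ 46 71], head=2, tail=0, size=2
write(79): buf=[79 _ 46 71], head=2, tail=1, size=3
write(22): buf=[79 22 46 71], head=2, tail=2, size=4
read(): buf=[79 22 _ 71], head=3, tail=2, size=3
read(): buf=[79 22 _ _], head=0, tail=2, size=2
write(92): buf=[79 22 92 _], head=0, tail=3, size=3
write(29): buf=[79 22 92 29], head=0, tail=0, size=4
read(): buf=[_ 22 92 29], head=1, tail=0, size=3
write(5): buf=[5 22 92 29], head=1, tail=1, size=4

Answer: 5 22 92 29
1
1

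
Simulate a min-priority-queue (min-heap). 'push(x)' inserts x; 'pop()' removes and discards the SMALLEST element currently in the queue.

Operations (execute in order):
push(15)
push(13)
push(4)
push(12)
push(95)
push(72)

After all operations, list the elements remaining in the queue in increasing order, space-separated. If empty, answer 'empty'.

Answer: 4 12 13 15 72 95

Derivation:
push(15): heap contents = [15]
push(13): heap contents = [13, 15]
push(4): heap contents = [4, 13, 15]
push(12): heap contents = [4, 12, 13, 15]
push(95): heap contents = [4, 12, 13, 15, 95]
push(72): heap contents = [4, 12, 13, 15, 72, 95]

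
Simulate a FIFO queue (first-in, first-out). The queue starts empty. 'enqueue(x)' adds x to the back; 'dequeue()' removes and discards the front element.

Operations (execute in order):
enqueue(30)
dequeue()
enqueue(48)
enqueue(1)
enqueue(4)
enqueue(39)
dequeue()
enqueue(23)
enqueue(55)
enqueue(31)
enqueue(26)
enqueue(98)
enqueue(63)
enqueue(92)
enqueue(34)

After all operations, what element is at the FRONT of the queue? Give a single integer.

enqueue(30): queue = [30]
dequeue(): queue = []
enqueue(48): queue = [48]
enqueue(1): queue = [48, 1]
enqueue(4): queue = [48, 1, 4]
enqueue(39): queue = [48, 1, 4, 39]
dequeue(): queue = [1, 4, 39]
enqueue(23): queue = [1, 4, 39, 23]
enqueue(55): queue = [1, 4, 39, 23, 55]
enqueue(31): queue = [1, 4, 39, 23, 55, 31]
enqueue(26): queue = [1, 4, 39, 23, 55, 31, 26]
enqueue(98): queue = [1, 4, 39, 23, 55, 31, 26, 98]
enqueue(63): queue = [1, 4, 39, 23, 55, 31, 26, 98, 63]
enqueue(92): queue = [1, 4, 39, 23, 55, 31, 26, 98, 63, 92]
enqueue(34): queue = [1, 4, 39, 23, 55, 31, 26, 98, 63, 92, 34]

Answer: 1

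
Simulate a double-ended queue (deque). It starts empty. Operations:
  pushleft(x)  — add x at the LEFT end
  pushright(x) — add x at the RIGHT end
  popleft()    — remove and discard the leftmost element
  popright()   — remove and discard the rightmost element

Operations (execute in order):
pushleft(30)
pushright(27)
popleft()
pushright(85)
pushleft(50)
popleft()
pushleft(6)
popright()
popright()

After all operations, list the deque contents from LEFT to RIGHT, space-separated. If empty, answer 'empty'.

Answer: 6

Derivation:
pushleft(30): [30]
pushright(27): [30, 27]
popleft(): [27]
pushright(85): [27, 85]
pushleft(50): [50, 27, 85]
popleft(): [27, 85]
pushleft(6): [6, 27, 85]
popright(): [6, 27]
popright(): [6]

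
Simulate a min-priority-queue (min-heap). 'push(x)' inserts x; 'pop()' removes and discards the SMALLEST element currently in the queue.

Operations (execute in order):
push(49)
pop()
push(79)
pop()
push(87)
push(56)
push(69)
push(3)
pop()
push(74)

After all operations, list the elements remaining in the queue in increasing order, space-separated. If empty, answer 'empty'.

push(49): heap contents = [49]
pop() → 49: heap contents = []
push(79): heap contents = [79]
pop() → 79: heap contents = []
push(87): heap contents = [87]
push(56): heap contents = [56, 87]
push(69): heap contents = [56, 69, 87]
push(3): heap contents = [3, 56, 69, 87]
pop() → 3: heap contents = [56, 69, 87]
push(74): heap contents = [56, 69, 74, 87]

Answer: 56 69 74 87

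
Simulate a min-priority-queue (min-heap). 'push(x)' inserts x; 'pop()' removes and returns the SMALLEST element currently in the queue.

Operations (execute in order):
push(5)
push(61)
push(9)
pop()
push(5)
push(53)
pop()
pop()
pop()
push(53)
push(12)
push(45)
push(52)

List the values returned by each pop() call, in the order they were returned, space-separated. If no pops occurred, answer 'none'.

push(5): heap contents = [5]
push(61): heap contents = [5, 61]
push(9): heap contents = [5, 9, 61]
pop() → 5: heap contents = [9, 61]
push(5): heap contents = [5, 9, 61]
push(53): heap contents = [5, 9, 53, 61]
pop() → 5: heap contents = [9, 53, 61]
pop() → 9: heap contents = [53, 61]
pop() → 53: heap contents = [61]
push(53): heap contents = [53, 61]
push(12): heap contents = [12, 53, 61]
push(45): heap contents = [12, 45, 53, 61]
push(52): heap contents = [12, 45, 52, 53, 61]

Answer: 5 5 9 53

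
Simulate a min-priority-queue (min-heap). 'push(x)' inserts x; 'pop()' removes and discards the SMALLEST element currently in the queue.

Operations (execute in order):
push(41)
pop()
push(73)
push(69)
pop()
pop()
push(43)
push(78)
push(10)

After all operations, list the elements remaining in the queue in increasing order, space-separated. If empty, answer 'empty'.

Answer: 10 43 78

Derivation:
push(41): heap contents = [41]
pop() → 41: heap contents = []
push(73): heap contents = [73]
push(69): heap contents = [69, 73]
pop() → 69: heap contents = [73]
pop() → 73: heap contents = []
push(43): heap contents = [43]
push(78): heap contents = [43, 78]
push(10): heap contents = [10, 43, 78]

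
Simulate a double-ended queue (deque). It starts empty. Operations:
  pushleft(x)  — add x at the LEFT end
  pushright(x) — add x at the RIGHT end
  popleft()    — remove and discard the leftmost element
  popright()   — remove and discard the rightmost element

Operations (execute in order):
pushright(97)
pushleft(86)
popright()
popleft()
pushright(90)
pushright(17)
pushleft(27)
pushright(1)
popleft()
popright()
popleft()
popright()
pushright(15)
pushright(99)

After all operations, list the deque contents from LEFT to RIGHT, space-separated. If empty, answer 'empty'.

pushright(97): [97]
pushleft(86): [86, 97]
popright(): [86]
popleft(): []
pushright(90): [90]
pushright(17): [90, 17]
pushleft(27): [27, 90, 17]
pushright(1): [27, 90, 17, 1]
popleft(): [90, 17, 1]
popright(): [90, 17]
popleft(): [17]
popright(): []
pushright(15): [15]
pushright(99): [15, 99]

Answer: 15 99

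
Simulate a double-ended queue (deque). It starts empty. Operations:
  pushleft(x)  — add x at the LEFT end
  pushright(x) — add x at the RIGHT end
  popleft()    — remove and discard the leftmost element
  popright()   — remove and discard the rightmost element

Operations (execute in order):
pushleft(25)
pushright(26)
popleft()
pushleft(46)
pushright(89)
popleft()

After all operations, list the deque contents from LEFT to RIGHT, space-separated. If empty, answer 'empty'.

Answer: 26 89

Derivation:
pushleft(25): [25]
pushright(26): [25, 26]
popleft(): [26]
pushleft(46): [46, 26]
pushright(89): [46, 26, 89]
popleft(): [26, 89]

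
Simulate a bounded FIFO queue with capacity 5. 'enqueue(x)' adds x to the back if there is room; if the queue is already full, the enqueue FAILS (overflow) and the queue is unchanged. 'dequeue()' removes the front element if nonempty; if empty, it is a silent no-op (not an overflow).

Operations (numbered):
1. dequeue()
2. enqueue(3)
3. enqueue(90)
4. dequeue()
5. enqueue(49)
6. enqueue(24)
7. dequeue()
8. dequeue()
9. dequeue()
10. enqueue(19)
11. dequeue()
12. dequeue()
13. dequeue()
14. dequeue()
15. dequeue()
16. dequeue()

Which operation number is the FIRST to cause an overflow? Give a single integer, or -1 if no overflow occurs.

Answer: -1

Derivation:
1. dequeue(): empty, no-op, size=0
2. enqueue(3): size=1
3. enqueue(90): size=2
4. dequeue(): size=1
5. enqueue(49): size=2
6. enqueue(24): size=3
7. dequeue(): size=2
8. dequeue(): size=1
9. dequeue(): size=0
10. enqueue(19): size=1
11. dequeue(): size=0
12. dequeue(): empty, no-op, size=0
13. dequeue(): empty, no-op, size=0
14. dequeue(): empty, no-op, size=0
15. dequeue(): empty, no-op, size=0
16. dequeue(): empty, no-op, size=0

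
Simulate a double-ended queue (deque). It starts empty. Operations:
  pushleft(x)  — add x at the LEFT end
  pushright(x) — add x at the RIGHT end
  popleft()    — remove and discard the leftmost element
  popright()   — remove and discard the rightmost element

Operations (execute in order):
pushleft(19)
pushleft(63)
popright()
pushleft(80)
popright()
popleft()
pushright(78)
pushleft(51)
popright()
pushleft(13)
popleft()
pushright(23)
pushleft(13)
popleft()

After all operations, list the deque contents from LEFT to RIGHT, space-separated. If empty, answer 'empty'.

pushleft(19): [19]
pushleft(63): [63, 19]
popright(): [63]
pushleft(80): [80, 63]
popright(): [80]
popleft(): []
pushright(78): [78]
pushleft(51): [51, 78]
popright(): [51]
pushleft(13): [13, 51]
popleft(): [51]
pushright(23): [51, 23]
pushleft(13): [13, 51, 23]
popleft(): [51, 23]

Answer: 51 23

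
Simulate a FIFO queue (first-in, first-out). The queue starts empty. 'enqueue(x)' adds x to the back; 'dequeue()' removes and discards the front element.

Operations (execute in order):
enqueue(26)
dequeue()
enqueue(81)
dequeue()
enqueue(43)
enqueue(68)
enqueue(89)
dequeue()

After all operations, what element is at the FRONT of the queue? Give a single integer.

Answer: 68

Derivation:
enqueue(26): queue = [26]
dequeue(): queue = []
enqueue(81): queue = [81]
dequeue(): queue = []
enqueue(43): queue = [43]
enqueue(68): queue = [43, 68]
enqueue(89): queue = [43, 68, 89]
dequeue(): queue = [68, 89]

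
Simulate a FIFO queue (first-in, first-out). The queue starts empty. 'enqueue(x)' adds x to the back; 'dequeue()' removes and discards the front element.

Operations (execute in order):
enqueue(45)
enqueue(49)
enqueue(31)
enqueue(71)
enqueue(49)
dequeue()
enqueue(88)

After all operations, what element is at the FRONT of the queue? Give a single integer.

enqueue(45): queue = [45]
enqueue(49): queue = [45, 49]
enqueue(31): queue = [45, 49, 31]
enqueue(71): queue = [45, 49, 31, 71]
enqueue(49): queue = [45, 49, 31, 71, 49]
dequeue(): queue = [49, 31, 71, 49]
enqueue(88): queue = [49, 31, 71, 49, 88]

Answer: 49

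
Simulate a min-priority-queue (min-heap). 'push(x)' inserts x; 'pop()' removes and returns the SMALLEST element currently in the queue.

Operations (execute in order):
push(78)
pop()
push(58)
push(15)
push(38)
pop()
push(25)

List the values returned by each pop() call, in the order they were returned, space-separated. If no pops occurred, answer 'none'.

push(78): heap contents = [78]
pop() → 78: heap contents = []
push(58): heap contents = [58]
push(15): heap contents = [15, 58]
push(38): heap contents = [15, 38, 58]
pop() → 15: heap contents = [38, 58]
push(25): heap contents = [25, 38, 58]

Answer: 78 15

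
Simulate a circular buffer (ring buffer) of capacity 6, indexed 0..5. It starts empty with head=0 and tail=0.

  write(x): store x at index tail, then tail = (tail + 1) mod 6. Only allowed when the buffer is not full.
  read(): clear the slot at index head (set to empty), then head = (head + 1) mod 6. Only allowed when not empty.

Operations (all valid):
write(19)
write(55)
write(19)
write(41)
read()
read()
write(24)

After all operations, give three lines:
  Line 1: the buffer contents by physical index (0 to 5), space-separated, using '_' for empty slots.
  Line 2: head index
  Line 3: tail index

Answer: _ _ 19 41 24 _
2
5

Derivation:
write(19): buf=[19 _ _ _ _ _], head=0, tail=1, size=1
write(55): buf=[19 55 _ _ _ _], head=0, tail=2, size=2
write(19): buf=[19 55 19 _ _ _], head=0, tail=3, size=3
write(41): buf=[19 55 19 41 _ _], head=0, tail=4, size=4
read(): buf=[_ 55 19 41 _ _], head=1, tail=4, size=3
read(): buf=[_ _ 19 41 _ _], head=2, tail=4, size=2
write(24): buf=[_ _ 19 41 24 _], head=2, tail=5, size=3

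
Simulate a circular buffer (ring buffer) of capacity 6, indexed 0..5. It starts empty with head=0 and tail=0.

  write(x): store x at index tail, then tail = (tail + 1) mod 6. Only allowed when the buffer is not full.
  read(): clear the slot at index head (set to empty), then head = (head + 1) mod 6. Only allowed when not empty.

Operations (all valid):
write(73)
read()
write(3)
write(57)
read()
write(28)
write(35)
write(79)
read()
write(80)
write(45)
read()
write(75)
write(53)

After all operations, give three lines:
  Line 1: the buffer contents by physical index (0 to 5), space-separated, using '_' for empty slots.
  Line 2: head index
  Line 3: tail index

Answer: 80 45 75 53 35 79
4
4

Derivation:
write(73): buf=[73 _ _ _ _ _], head=0, tail=1, size=1
read(): buf=[_ _ _ _ _ _], head=1, tail=1, size=0
write(3): buf=[_ 3 _ _ _ _], head=1, tail=2, size=1
write(57): buf=[_ 3 57 _ _ _], head=1, tail=3, size=2
read(): buf=[_ _ 57 _ _ _], head=2, tail=3, size=1
write(28): buf=[_ _ 57 28 _ _], head=2, tail=4, size=2
write(35): buf=[_ _ 57 28 35 _], head=2, tail=5, size=3
write(79): buf=[_ _ 57 28 35 79], head=2, tail=0, size=4
read(): buf=[_ _ _ 28 35 79], head=3, tail=0, size=3
write(80): buf=[80 _ _ 28 35 79], head=3, tail=1, size=4
write(45): buf=[80 45 _ 28 35 79], head=3, tail=2, size=5
read(): buf=[80 45 _ _ 35 79], head=4, tail=2, size=4
write(75): buf=[80 45 75 _ 35 79], head=4, tail=3, size=5
write(53): buf=[80 45 75 53 35 79], head=4, tail=4, size=6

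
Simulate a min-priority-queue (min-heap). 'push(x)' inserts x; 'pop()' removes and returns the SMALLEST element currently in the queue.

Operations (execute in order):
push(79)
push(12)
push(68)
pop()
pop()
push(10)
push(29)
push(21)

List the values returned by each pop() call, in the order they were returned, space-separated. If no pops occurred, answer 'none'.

push(79): heap contents = [79]
push(12): heap contents = [12, 79]
push(68): heap contents = [12, 68, 79]
pop() → 12: heap contents = [68, 79]
pop() → 68: heap contents = [79]
push(10): heap contents = [10, 79]
push(29): heap contents = [10, 29, 79]
push(21): heap contents = [10, 21, 29, 79]

Answer: 12 68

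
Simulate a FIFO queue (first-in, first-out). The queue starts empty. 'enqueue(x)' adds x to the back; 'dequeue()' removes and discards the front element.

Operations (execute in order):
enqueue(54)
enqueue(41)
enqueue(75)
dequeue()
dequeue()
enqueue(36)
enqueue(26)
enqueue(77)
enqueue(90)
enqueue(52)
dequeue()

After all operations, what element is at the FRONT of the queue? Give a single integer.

enqueue(54): queue = [54]
enqueue(41): queue = [54, 41]
enqueue(75): queue = [54, 41, 75]
dequeue(): queue = [41, 75]
dequeue(): queue = [75]
enqueue(36): queue = [75, 36]
enqueue(26): queue = [75, 36, 26]
enqueue(77): queue = [75, 36, 26, 77]
enqueue(90): queue = [75, 36, 26, 77, 90]
enqueue(52): queue = [75, 36, 26, 77, 90, 52]
dequeue(): queue = [36, 26, 77, 90, 52]

Answer: 36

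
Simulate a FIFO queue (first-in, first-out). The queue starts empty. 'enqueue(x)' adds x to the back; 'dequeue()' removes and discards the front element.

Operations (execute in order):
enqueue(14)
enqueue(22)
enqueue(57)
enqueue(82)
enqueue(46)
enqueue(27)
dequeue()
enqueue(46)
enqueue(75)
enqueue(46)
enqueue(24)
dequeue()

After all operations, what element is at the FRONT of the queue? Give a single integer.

Answer: 57

Derivation:
enqueue(14): queue = [14]
enqueue(22): queue = [14, 22]
enqueue(57): queue = [14, 22, 57]
enqueue(82): queue = [14, 22, 57, 82]
enqueue(46): queue = [14, 22, 57, 82, 46]
enqueue(27): queue = [14, 22, 57, 82, 46, 27]
dequeue(): queue = [22, 57, 82, 46, 27]
enqueue(46): queue = [22, 57, 82, 46, 27, 46]
enqueue(75): queue = [22, 57, 82, 46, 27, 46, 75]
enqueue(46): queue = [22, 57, 82, 46, 27, 46, 75, 46]
enqueue(24): queue = [22, 57, 82, 46, 27, 46, 75, 46, 24]
dequeue(): queue = [57, 82, 46, 27, 46, 75, 46, 24]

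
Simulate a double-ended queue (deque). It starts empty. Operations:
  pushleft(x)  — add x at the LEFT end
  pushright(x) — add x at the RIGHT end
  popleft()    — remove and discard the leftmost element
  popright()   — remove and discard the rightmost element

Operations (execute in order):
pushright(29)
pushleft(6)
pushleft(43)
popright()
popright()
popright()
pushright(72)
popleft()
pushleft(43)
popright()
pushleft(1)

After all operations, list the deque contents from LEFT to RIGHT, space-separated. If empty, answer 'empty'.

pushright(29): [29]
pushleft(6): [6, 29]
pushleft(43): [43, 6, 29]
popright(): [43, 6]
popright(): [43]
popright(): []
pushright(72): [72]
popleft(): []
pushleft(43): [43]
popright(): []
pushleft(1): [1]

Answer: 1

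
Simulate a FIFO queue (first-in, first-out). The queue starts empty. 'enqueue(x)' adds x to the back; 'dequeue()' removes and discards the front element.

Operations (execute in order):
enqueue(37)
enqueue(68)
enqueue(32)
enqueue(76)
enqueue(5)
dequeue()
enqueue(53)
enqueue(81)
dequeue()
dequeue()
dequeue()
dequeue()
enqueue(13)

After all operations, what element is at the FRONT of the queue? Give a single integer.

enqueue(37): queue = [37]
enqueue(68): queue = [37, 68]
enqueue(32): queue = [37, 68, 32]
enqueue(76): queue = [37, 68, 32, 76]
enqueue(5): queue = [37, 68, 32, 76, 5]
dequeue(): queue = [68, 32, 76, 5]
enqueue(53): queue = [68, 32, 76, 5, 53]
enqueue(81): queue = [68, 32, 76, 5, 53, 81]
dequeue(): queue = [32, 76, 5, 53, 81]
dequeue(): queue = [76, 5, 53, 81]
dequeue(): queue = [5, 53, 81]
dequeue(): queue = [53, 81]
enqueue(13): queue = [53, 81, 13]

Answer: 53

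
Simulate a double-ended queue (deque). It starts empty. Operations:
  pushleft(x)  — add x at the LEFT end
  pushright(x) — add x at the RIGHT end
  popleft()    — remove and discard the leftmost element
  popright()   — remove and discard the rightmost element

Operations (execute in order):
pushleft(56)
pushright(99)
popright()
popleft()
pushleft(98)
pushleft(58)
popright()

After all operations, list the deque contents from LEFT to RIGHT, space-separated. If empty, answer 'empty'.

Answer: 58

Derivation:
pushleft(56): [56]
pushright(99): [56, 99]
popright(): [56]
popleft(): []
pushleft(98): [98]
pushleft(58): [58, 98]
popright(): [58]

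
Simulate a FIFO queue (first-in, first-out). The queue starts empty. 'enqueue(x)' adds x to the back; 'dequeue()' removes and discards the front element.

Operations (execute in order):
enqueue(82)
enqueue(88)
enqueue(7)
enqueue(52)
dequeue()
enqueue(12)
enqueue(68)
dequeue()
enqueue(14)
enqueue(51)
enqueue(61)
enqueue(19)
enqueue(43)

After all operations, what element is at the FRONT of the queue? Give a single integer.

enqueue(82): queue = [82]
enqueue(88): queue = [82, 88]
enqueue(7): queue = [82, 88, 7]
enqueue(52): queue = [82, 88, 7, 52]
dequeue(): queue = [88, 7, 52]
enqueue(12): queue = [88, 7, 52, 12]
enqueue(68): queue = [88, 7, 52, 12, 68]
dequeue(): queue = [7, 52, 12, 68]
enqueue(14): queue = [7, 52, 12, 68, 14]
enqueue(51): queue = [7, 52, 12, 68, 14, 51]
enqueue(61): queue = [7, 52, 12, 68, 14, 51, 61]
enqueue(19): queue = [7, 52, 12, 68, 14, 51, 61, 19]
enqueue(43): queue = [7, 52, 12, 68, 14, 51, 61, 19, 43]

Answer: 7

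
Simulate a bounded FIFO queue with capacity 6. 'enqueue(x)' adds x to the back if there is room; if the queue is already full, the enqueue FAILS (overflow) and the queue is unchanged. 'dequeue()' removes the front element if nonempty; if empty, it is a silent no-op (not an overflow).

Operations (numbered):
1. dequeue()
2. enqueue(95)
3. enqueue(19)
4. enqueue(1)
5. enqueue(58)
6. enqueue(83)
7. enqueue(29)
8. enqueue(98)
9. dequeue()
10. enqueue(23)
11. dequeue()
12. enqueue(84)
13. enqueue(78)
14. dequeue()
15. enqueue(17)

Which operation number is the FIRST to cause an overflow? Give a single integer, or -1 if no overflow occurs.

1. dequeue(): empty, no-op, size=0
2. enqueue(95): size=1
3. enqueue(19): size=2
4. enqueue(1): size=3
5. enqueue(58): size=4
6. enqueue(83): size=5
7. enqueue(29): size=6
8. enqueue(98): size=6=cap → OVERFLOW (fail)
9. dequeue(): size=5
10. enqueue(23): size=6
11. dequeue(): size=5
12. enqueue(84): size=6
13. enqueue(78): size=6=cap → OVERFLOW (fail)
14. dequeue(): size=5
15. enqueue(17): size=6

Answer: 8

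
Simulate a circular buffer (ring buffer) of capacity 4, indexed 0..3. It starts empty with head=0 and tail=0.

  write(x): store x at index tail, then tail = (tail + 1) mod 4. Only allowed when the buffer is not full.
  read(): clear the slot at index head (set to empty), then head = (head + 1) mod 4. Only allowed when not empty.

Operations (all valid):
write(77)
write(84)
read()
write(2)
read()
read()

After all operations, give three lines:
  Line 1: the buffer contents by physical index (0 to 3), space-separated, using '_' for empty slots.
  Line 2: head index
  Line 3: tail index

Answer: _ _ _ _
3
3

Derivation:
write(77): buf=[77 _ _ _], head=0, tail=1, size=1
write(84): buf=[77 84 _ _], head=0, tail=2, size=2
read(): buf=[_ 84 _ _], head=1, tail=2, size=1
write(2): buf=[_ 84 2 _], head=1, tail=3, size=2
read(): buf=[_ _ 2 _], head=2, tail=3, size=1
read(): buf=[_ _ _ _], head=3, tail=3, size=0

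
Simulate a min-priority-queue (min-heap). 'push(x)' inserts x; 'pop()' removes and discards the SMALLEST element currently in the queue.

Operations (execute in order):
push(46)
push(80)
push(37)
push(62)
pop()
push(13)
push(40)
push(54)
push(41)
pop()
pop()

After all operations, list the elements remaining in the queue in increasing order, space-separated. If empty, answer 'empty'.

push(46): heap contents = [46]
push(80): heap contents = [46, 80]
push(37): heap contents = [37, 46, 80]
push(62): heap contents = [37, 46, 62, 80]
pop() → 37: heap contents = [46, 62, 80]
push(13): heap contents = [13, 46, 62, 80]
push(40): heap contents = [13, 40, 46, 62, 80]
push(54): heap contents = [13, 40, 46, 54, 62, 80]
push(41): heap contents = [13, 40, 41, 46, 54, 62, 80]
pop() → 13: heap contents = [40, 41, 46, 54, 62, 80]
pop() → 40: heap contents = [41, 46, 54, 62, 80]

Answer: 41 46 54 62 80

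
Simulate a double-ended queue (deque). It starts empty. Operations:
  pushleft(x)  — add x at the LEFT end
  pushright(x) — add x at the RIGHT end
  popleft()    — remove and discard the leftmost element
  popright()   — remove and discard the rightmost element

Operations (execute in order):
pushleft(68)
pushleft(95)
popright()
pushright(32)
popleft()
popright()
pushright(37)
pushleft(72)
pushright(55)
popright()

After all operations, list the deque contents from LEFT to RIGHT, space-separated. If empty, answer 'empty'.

Answer: 72 37

Derivation:
pushleft(68): [68]
pushleft(95): [95, 68]
popright(): [95]
pushright(32): [95, 32]
popleft(): [32]
popright(): []
pushright(37): [37]
pushleft(72): [72, 37]
pushright(55): [72, 37, 55]
popright(): [72, 37]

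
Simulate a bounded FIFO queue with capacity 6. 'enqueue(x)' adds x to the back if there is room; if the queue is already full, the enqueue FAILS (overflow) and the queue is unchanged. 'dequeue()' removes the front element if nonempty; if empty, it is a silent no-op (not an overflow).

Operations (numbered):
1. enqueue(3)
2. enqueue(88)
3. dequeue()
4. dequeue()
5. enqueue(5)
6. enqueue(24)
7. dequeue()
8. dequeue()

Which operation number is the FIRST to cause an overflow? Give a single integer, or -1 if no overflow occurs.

1. enqueue(3): size=1
2. enqueue(88): size=2
3. dequeue(): size=1
4. dequeue(): size=0
5. enqueue(5): size=1
6. enqueue(24): size=2
7. dequeue(): size=1
8. dequeue(): size=0

Answer: -1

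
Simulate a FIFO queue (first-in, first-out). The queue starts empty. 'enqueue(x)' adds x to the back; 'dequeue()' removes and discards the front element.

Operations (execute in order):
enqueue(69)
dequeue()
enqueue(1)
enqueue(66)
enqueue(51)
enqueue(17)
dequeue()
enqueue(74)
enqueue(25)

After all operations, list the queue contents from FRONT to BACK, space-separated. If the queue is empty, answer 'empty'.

enqueue(69): [69]
dequeue(): []
enqueue(1): [1]
enqueue(66): [1, 66]
enqueue(51): [1, 66, 51]
enqueue(17): [1, 66, 51, 17]
dequeue(): [66, 51, 17]
enqueue(74): [66, 51, 17, 74]
enqueue(25): [66, 51, 17, 74, 25]

Answer: 66 51 17 74 25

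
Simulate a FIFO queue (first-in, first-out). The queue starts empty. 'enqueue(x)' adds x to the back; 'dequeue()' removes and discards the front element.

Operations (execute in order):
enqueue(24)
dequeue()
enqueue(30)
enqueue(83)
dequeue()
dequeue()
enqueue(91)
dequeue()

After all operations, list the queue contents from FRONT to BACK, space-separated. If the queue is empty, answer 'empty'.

enqueue(24): [24]
dequeue(): []
enqueue(30): [30]
enqueue(83): [30, 83]
dequeue(): [83]
dequeue(): []
enqueue(91): [91]
dequeue(): []

Answer: empty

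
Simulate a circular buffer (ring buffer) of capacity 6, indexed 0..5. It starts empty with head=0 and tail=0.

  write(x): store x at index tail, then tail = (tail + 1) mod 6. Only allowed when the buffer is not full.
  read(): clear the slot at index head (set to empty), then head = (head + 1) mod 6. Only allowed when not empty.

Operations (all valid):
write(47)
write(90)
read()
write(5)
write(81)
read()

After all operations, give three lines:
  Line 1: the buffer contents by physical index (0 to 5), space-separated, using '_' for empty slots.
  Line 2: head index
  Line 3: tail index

write(47): buf=[47 _ _ _ _ _], head=0, tail=1, size=1
write(90): buf=[47 90 _ _ _ _], head=0, tail=2, size=2
read(): buf=[_ 90 _ _ _ _], head=1, tail=2, size=1
write(5): buf=[_ 90 5 _ _ _], head=1, tail=3, size=2
write(81): buf=[_ 90 5 81 _ _], head=1, tail=4, size=3
read(): buf=[_ _ 5 81 _ _], head=2, tail=4, size=2

Answer: _ _ 5 81 _ _
2
4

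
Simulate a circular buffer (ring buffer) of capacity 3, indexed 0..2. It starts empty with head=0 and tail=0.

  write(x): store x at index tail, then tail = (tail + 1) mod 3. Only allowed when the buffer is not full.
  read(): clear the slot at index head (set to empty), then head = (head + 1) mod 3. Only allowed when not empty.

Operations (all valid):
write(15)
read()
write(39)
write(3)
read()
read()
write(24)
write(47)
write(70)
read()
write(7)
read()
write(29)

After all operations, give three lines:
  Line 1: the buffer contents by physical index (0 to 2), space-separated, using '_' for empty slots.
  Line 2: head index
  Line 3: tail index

write(15): buf=[15 _ _], head=0, tail=1, size=1
read(): buf=[_ _ _], head=1, tail=1, size=0
write(39): buf=[_ 39 _], head=1, tail=2, size=1
write(3): buf=[_ 39 3], head=1, tail=0, size=2
read(): buf=[_ _ 3], head=2, tail=0, size=1
read(): buf=[_ _ _], head=0, tail=0, size=0
write(24): buf=[24 _ _], head=0, tail=1, size=1
write(47): buf=[24 47 _], head=0, tail=2, size=2
write(70): buf=[24 47 70], head=0, tail=0, size=3
read(): buf=[_ 47 70], head=1, tail=0, size=2
write(7): buf=[7 47 70], head=1, tail=1, size=3
read(): buf=[7 _ 70], head=2, tail=1, size=2
write(29): buf=[7 29 70], head=2, tail=2, size=3

Answer: 7 29 70
2
2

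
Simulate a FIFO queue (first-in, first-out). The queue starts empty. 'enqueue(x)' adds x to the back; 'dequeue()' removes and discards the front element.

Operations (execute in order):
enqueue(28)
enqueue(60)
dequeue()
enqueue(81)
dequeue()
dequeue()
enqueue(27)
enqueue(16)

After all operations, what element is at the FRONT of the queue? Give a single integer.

enqueue(28): queue = [28]
enqueue(60): queue = [28, 60]
dequeue(): queue = [60]
enqueue(81): queue = [60, 81]
dequeue(): queue = [81]
dequeue(): queue = []
enqueue(27): queue = [27]
enqueue(16): queue = [27, 16]

Answer: 27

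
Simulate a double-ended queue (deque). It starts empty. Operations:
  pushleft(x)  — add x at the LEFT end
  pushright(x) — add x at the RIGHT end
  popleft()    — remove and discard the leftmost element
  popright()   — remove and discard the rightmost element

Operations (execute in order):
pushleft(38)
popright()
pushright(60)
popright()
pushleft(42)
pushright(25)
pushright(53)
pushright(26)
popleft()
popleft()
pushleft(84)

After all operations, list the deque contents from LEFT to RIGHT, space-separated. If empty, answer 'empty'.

pushleft(38): [38]
popright(): []
pushright(60): [60]
popright(): []
pushleft(42): [42]
pushright(25): [42, 25]
pushright(53): [42, 25, 53]
pushright(26): [42, 25, 53, 26]
popleft(): [25, 53, 26]
popleft(): [53, 26]
pushleft(84): [84, 53, 26]

Answer: 84 53 26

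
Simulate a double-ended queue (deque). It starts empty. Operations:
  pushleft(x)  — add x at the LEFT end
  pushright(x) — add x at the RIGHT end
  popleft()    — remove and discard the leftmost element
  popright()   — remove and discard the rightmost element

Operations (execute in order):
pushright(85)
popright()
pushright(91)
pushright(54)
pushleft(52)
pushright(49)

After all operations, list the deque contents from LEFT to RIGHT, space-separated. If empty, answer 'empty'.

Answer: 52 91 54 49

Derivation:
pushright(85): [85]
popright(): []
pushright(91): [91]
pushright(54): [91, 54]
pushleft(52): [52, 91, 54]
pushright(49): [52, 91, 54, 49]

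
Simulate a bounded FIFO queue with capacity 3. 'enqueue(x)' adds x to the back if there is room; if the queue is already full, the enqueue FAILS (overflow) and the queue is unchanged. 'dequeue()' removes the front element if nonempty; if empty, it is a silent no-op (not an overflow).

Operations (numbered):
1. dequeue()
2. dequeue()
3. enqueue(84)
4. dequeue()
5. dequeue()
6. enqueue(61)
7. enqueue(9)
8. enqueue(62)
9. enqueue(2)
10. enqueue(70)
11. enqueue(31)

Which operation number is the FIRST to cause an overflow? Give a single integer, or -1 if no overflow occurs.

Answer: 9

Derivation:
1. dequeue(): empty, no-op, size=0
2. dequeue(): empty, no-op, size=0
3. enqueue(84): size=1
4. dequeue(): size=0
5. dequeue(): empty, no-op, size=0
6. enqueue(61): size=1
7. enqueue(9): size=2
8. enqueue(62): size=3
9. enqueue(2): size=3=cap → OVERFLOW (fail)
10. enqueue(70): size=3=cap → OVERFLOW (fail)
11. enqueue(31): size=3=cap → OVERFLOW (fail)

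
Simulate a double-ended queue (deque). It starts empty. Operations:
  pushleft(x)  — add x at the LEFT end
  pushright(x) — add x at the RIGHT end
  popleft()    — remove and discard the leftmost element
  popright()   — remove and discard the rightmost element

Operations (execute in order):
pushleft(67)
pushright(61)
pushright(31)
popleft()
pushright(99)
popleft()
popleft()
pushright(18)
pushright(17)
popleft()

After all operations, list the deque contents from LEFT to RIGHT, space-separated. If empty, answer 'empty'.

pushleft(67): [67]
pushright(61): [67, 61]
pushright(31): [67, 61, 31]
popleft(): [61, 31]
pushright(99): [61, 31, 99]
popleft(): [31, 99]
popleft(): [99]
pushright(18): [99, 18]
pushright(17): [99, 18, 17]
popleft(): [18, 17]

Answer: 18 17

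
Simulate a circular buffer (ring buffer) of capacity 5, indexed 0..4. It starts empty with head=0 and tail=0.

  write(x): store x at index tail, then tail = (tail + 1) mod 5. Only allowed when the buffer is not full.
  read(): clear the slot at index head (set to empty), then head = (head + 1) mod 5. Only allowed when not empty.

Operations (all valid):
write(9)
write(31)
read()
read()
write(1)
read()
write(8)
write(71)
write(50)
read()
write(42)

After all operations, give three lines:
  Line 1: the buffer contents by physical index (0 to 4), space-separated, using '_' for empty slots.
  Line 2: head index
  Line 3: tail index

Answer: 50 42 _ _ 71
4
2

Derivation:
write(9): buf=[9 _ _ _ _], head=0, tail=1, size=1
write(31): buf=[9 31 _ _ _], head=0, tail=2, size=2
read(): buf=[_ 31 _ _ _], head=1, tail=2, size=1
read(): buf=[_ _ _ _ _], head=2, tail=2, size=0
write(1): buf=[_ _ 1 _ _], head=2, tail=3, size=1
read(): buf=[_ _ _ _ _], head=3, tail=3, size=0
write(8): buf=[_ _ _ 8 _], head=3, tail=4, size=1
write(71): buf=[_ _ _ 8 71], head=3, tail=0, size=2
write(50): buf=[50 _ _ 8 71], head=3, tail=1, size=3
read(): buf=[50 _ _ _ 71], head=4, tail=1, size=2
write(42): buf=[50 42 _ _ 71], head=4, tail=2, size=3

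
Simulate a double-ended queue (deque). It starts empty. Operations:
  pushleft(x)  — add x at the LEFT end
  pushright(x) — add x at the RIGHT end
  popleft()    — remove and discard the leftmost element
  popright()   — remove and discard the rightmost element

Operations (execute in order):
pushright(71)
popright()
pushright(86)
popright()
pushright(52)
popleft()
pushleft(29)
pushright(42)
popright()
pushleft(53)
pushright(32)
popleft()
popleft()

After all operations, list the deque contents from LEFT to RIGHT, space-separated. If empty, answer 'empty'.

pushright(71): [71]
popright(): []
pushright(86): [86]
popright(): []
pushright(52): [52]
popleft(): []
pushleft(29): [29]
pushright(42): [29, 42]
popright(): [29]
pushleft(53): [53, 29]
pushright(32): [53, 29, 32]
popleft(): [29, 32]
popleft(): [32]

Answer: 32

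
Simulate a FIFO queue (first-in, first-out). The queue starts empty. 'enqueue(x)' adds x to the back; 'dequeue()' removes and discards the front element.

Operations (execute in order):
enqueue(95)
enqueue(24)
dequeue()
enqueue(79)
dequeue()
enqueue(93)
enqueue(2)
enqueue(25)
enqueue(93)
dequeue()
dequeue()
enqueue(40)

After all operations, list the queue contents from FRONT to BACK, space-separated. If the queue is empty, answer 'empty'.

enqueue(95): [95]
enqueue(24): [95, 24]
dequeue(): [24]
enqueue(79): [24, 79]
dequeue(): [79]
enqueue(93): [79, 93]
enqueue(2): [79, 93, 2]
enqueue(25): [79, 93, 2, 25]
enqueue(93): [79, 93, 2, 25, 93]
dequeue(): [93, 2, 25, 93]
dequeue(): [2, 25, 93]
enqueue(40): [2, 25, 93, 40]

Answer: 2 25 93 40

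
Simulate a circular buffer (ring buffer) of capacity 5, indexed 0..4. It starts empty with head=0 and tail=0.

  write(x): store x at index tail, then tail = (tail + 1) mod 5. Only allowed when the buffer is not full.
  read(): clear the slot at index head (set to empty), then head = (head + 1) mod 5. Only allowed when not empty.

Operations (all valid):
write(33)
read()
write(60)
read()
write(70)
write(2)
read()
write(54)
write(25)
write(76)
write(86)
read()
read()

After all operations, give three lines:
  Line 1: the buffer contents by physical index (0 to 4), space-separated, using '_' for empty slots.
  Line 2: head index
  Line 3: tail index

write(33): buf=[33 _ _ _ _], head=0, tail=1, size=1
read(): buf=[_ _ _ _ _], head=1, tail=1, size=0
write(60): buf=[_ 60 _ _ _], head=1, tail=2, size=1
read(): buf=[_ _ _ _ _], head=2, tail=2, size=0
write(70): buf=[_ _ 70 _ _], head=2, tail=3, size=1
write(2): buf=[_ _ 70 2 _], head=2, tail=4, size=2
read(): buf=[_ _ _ 2 _], head=3, tail=4, size=1
write(54): buf=[_ _ _ 2 54], head=3, tail=0, size=2
write(25): buf=[25 _ _ 2 54], head=3, tail=1, size=3
write(76): buf=[25 76 _ 2 54], head=3, tail=2, size=4
write(86): buf=[25 76 86 2 54], head=3, tail=3, size=5
read(): buf=[25 76 86 _ 54], head=4, tail=3, size=4
read(): buf=[25 76 86 _ _], head=0, tail=3, size=3

Answer: 25 76 86 _ _
0
3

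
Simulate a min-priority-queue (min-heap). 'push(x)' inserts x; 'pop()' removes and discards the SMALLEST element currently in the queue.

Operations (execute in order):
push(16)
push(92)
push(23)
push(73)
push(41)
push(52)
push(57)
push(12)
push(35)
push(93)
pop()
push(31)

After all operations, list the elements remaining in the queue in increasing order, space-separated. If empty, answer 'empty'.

Answer: 16 23 31 35 41 52 57 73 92 93

Derivation:
push(16): heap contents = [16]
push(92): heap contents = [16, 92]
push(23): heap contents = [16, 23, 92]
push(73): heap contents = [16, 23, 73, 92]
push(41): heap contents = [16, 23, 41, 73, 92]
push(52): heap contents = [16, 23, 41, 52, 73, 92]
push(57): heap contents = [16, 23, 41, 52, 57, 73, 92]
push(12): heap contents = [12, 16, 23, 41, 52, 57, 73, 92]
push(35): heap contents = [12, 16, 23, 35, 41, 52, 57, 73, 92]
push(93): heap contents = [12, 16, 23, 35, 41, 52, 57, 73, 92, 93]
pop() → 12: heap contents = [16, 23, 35, 41, 52, 57, 73, 92, 93]
push(31): heap contents = [16, 23, 31, 35, 41, 52, 57, 73, 92, 93]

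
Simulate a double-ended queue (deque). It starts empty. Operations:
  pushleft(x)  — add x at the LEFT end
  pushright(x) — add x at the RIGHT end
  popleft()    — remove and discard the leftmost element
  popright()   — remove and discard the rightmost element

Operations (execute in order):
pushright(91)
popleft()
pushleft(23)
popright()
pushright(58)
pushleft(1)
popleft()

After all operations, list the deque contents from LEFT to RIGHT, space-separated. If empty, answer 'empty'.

Answer: 58

Derivation:
pushright(91): [91]
popleft(): []
pushleft(23): [23]
popright(): []
pushright(58): [58]
pushleft(1): [1, 58]
popleft(): [58]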